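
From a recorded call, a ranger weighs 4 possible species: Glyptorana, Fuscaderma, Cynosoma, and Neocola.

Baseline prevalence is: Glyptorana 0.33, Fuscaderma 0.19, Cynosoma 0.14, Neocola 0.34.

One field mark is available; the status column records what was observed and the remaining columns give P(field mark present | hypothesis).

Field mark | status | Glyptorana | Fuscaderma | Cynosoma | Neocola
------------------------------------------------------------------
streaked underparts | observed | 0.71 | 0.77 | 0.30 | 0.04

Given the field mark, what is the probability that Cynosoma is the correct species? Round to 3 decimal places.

By Bayes' rule, the unnormalized weight for each hypothesis is prior × likelihood:
  Glyptorana: 0.33 × 0.71 = 0.2343
  Fuscaderma: 0.19 × 0.77 = 0.1463
  Cynosoma: 0.14 × 0.30 = 0.042
  Neocola: 0.34 × 0.04 = 0.0136
Normalizing constant Z = 0.2343 + 0.1463 + 0.042 + 0.0136 = 0.4362.
P(Cynosoma | evidence) = 0.042 / 0.4362 ≈ 0.096.

0.096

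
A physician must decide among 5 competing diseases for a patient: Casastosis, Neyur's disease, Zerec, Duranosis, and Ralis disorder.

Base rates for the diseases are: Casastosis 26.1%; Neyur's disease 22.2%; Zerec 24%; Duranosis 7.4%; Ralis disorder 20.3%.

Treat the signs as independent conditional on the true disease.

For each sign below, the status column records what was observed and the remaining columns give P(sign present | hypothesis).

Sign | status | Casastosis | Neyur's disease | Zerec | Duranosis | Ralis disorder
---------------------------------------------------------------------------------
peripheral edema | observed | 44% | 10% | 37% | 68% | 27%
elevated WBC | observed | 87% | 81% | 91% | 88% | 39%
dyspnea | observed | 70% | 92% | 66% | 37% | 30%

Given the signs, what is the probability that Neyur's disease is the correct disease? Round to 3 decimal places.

By Bayes' rule with conditional independence, the unnormalized weight for each hypothesis is prior × ∏ likelihoods:
  Casastosis: 0.261 × 0.44 × 0.87 × 0.70 = 0.069938
  Neyur's disease: 0.222 × 0.10 × 0.81 × 0.92 = 0.016543
  Zerec: 0.240 × 0.37 × 0.91 × 0.66 = 0.053333
  Duranosis: 0.074 × 0.68 × 0.88 × 0.37 = 0.016384
  Ralis disorder: 0.203 × 0.27 × 0.39 × 0.30 = 0.0064128
Normalizing constant Z = 0.069938 + 0.016543 + 0.053333 + 0.016384 + 0.0064128 = 0.16261.
P(Neyur's disease | evidence) = 0.016543 / 0.16261 ≈ 0.102.

0.102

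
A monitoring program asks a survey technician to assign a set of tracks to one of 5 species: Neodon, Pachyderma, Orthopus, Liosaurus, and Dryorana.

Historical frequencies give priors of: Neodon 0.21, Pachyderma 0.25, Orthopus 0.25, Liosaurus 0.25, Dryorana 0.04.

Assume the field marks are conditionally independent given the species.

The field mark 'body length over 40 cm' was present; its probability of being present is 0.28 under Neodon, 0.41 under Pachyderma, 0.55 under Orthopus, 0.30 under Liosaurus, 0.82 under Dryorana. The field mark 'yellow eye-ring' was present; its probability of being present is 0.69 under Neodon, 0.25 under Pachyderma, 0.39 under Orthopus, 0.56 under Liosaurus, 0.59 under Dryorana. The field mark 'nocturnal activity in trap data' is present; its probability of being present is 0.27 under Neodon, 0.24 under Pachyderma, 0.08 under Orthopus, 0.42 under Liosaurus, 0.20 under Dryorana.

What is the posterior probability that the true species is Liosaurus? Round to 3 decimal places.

Multiply each prior by the joint likelihood of the field mark pattern:
  Neodon: 0.21 × 0.28 × 0.69 × 0.27 = 0.010954
  Pachyderma: 0.25 × 0.41 × 0.25 × 0.24 = 0.00615
  Orthopus: 0.25 × 0.55 × 0.39 × 0.08 = 0.00429
  Liosaurus: 0.25 × 0.30 × 0.56 × 0.42 = 0.01764
  Dryorana: 0.04 × 0.82 × 0.59 × 0.20 = 0.0038704
The unnormalized weights sum to 0.042905.
P(Liosaurus | evidence) = 0.01764 / 0.042905 ≈ 0.411.

0.411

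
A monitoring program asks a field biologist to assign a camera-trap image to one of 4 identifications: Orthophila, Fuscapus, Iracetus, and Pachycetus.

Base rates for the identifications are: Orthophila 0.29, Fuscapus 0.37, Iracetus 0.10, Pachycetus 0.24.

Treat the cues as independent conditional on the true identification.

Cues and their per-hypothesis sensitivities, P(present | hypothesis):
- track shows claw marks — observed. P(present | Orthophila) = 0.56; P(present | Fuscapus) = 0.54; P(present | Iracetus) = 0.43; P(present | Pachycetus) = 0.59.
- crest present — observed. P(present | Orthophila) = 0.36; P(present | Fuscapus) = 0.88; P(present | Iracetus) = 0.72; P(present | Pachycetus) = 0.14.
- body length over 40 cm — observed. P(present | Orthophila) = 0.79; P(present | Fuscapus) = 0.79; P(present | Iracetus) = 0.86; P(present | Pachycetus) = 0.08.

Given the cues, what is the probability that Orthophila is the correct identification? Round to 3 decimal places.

0.217

Multiply each prior by the joint likelihood of the cue pattern:
  Orthophila: 0.29 × 0.56 × 0.36 × 0.79 = 0.046187
  Fuscapus: 0.37 × 0.54 × 0.88 × 0.79 = 0.1389
  Iracetus: 0.10 × 0.43 × 0.72 × 0.86 = 0.026626
  Pachycetus: 0.24 × 0.59 × 0.14 × 0.08 = 0.0015859
The unnormalized weights sum to 0.2133.
P(Orthophila | evidence) = 0.046187 / 0.2133 ≈ 0.217.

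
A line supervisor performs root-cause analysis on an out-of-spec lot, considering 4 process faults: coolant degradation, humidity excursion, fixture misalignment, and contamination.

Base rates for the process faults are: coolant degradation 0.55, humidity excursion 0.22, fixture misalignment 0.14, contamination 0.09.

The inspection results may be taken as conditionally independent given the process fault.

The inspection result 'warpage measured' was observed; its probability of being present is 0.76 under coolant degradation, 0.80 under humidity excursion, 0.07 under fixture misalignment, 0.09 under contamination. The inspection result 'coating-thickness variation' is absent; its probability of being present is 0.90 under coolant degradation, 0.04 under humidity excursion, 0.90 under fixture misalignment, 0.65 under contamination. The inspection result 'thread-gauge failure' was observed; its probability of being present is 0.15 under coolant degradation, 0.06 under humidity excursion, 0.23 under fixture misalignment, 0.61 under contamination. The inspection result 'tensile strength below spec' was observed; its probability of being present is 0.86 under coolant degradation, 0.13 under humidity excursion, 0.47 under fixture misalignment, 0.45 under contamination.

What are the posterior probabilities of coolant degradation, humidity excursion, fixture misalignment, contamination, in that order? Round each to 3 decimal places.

0.710, 0.174, 0.014, 0.102

For each hypothesis, the unnormalized posterior weight is prior × product of the inspection result likelihoods (using 1 − P(present | H) for each absent inspection result):
  coolant degradation: 0.55 × 0.76 × (1 − 0.90) × 0.15 × 0.86 = 0.0053922
  humidity excursion: 0.22 × 0.80 × (1 − 0.04) × 0.06 × 0.13 = 0.0013179
  fixture misalignment: 0.14 × 0.07 × (1 − 0.90) × 0.23 × 0.47 = 0.00010594
  contamination: 0.09 × 0.09 × (1 − 0.65) × 0.61 × 0.45 = 0.00077821
The unnormalized weights sum to 0.0075942.
P(coolant degradation | evidence) = 0.0053922 / 0.0075942 ≈ 0.710
P(humidity excursion | evidence) = 0.0013179 / 0.0075942 ≈ 0.174
P(fixture misalignment | evidence) = 0.00010594 / 0.0075942 ≈ 0.014
P(contamination | evidence) = 0.00077821 / 0.0075942 ≈ 0.102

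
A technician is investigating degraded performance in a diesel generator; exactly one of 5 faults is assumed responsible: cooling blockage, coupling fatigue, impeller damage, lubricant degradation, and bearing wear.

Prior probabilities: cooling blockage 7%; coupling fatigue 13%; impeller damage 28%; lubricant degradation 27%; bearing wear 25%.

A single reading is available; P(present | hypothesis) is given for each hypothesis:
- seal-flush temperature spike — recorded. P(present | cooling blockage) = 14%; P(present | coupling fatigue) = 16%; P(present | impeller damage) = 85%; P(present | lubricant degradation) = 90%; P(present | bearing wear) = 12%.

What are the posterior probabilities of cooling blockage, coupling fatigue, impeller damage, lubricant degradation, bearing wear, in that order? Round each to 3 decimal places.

By Bayes' rule, the unnormalized weight for each hypothesis is prior × likelihood:
  cooling blockage: 0.07 × 0.14 = 0.0098
  coupling fatigue: 0.13 × 0.16 = 0.0208
  impeller damage: 0.28 × 0.85 = 0.238
  lubricant degradation: 0.27 × 0.90 = 0.243
  bearing wear: 0.25 × 0.12 = 0.03
Normalizing constant Z = 0.0098 + 0.0208 + 0.238 + 0.243 + 0.03 = 0.5416.
P(cooling blockage | evidence) = 0.0098 / 0.5416 ≈ 0.018
P(coupling fatigue | evidence) = 0.0208 / 0.5416 ≈ 0.038
P(impeller damage | evidence) = 0.238 / 0.5416 ≈ 0.439
P(lubricant degradation | evidence) = 0.243 / 0.5416 ≈ 0.449
P(bearing wear | evidence) = 0.03 / 0.5416 ≈ 0.055

0.018, 0.038, 0.439, 0.449, 0.055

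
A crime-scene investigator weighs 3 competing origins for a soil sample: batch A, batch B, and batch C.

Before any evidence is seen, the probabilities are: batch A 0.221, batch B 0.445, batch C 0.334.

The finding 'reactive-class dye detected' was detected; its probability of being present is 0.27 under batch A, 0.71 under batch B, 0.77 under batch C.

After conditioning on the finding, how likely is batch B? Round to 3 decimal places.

By Bayes' rule, the unnormalized weight for each hypothesis is prior × likelihood:
  batch A: 0.221 × 0.27 = 0.05967
  batch B: 0.445 × 0.71 = 0.31595
  batch C: 0.334 × 0.77 = 0.25718
Normalizing constant Z = 0.05967 + 0.31595 + 0.25718 = 0.6328.
P(batch B | evidence) = 0.31595 / 0.6328 ≈ 0.499.

0.499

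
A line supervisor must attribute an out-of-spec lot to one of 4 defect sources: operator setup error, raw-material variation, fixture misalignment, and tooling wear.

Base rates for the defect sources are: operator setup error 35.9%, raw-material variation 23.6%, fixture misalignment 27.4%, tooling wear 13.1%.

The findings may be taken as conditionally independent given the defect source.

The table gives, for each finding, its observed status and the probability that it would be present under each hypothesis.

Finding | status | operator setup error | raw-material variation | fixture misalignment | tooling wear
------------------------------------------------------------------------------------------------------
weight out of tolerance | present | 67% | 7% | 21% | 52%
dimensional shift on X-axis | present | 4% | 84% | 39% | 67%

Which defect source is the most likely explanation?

By Bayes' rule with conditional independence, the unnormalized weight for each hypothesis is prior × ∏ likelihoods:
  operator setup error: 0.359 × 0.67 × 0.04 = 0.0096212
  raw-material variation: 0.236 × 0.07 × 0.84 = 0.013877
  fixture misalignment: 0.274 × 0.21 × 0.39 = 0.022441
  tooling wear: 0.131 × 0.52 × 0.67 = 0.04564
The unnormalized weights sum to 0.091579.
P(operator setup error | evidence) ≈ 0.0096212 / 0.091579 ≈ 0.105
P(raw-material variation | evidence) ≈ 0.013877 / 0.091579 ≈ 0.152
P(fixture misalignment | evidence) ≈ 0.022441 / 0.091579 ≈ 0.245
P(tooling wear | evidence) ≈ 0.04564 / 0.091579 ≈ 0.498
The largest is 0.498, so tooling wear is most probable.

tooling wear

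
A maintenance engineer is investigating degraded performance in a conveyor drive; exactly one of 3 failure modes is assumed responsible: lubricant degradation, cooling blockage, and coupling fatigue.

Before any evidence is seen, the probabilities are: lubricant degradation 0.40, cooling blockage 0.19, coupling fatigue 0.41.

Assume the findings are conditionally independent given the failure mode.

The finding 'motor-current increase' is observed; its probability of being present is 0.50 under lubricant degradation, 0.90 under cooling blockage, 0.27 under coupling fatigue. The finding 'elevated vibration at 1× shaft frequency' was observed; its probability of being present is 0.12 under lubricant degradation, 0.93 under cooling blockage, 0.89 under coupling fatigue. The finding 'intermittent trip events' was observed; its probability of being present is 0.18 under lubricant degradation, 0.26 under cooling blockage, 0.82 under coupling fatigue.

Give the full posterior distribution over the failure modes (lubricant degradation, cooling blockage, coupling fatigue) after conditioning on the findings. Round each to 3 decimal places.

0.034, 0.327, 0.639

Multiply each prior by the joint likelihood of the evidence pattern:
  lubricant degradation: 0.40 × 0.50 × 0.12 × 0.18 = 0.00432
  cooling blockage: 0.19 × 0.90 × 0.93 × 0.26 = 0.041348
  coupling fatigue: 0.41 × 0.27 × 0.89 × 0.82 = 0.080789
Marginal likelihood of the evidence = 0.12646.
P(lubricant degradation | evidence) = 0.00432 / 0.12646 ≈ 0.034
P(cooling blockage | evidence) = 0.041348 / 0.12646 ≈ 0.327
P(coupling fatigue | evidence) = 0.080789 / 0.12646 ≈ 0.639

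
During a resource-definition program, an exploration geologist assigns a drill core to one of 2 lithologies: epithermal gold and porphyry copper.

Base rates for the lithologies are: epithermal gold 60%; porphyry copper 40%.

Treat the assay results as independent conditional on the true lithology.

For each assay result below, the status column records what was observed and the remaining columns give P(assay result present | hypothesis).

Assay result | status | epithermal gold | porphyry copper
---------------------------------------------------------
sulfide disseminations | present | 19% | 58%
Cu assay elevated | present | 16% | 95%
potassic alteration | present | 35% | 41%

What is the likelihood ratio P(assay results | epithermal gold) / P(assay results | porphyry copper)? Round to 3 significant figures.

0.0471

Joint likelihood of the assay result pattern under each hypothesis:
  epithermal gold: 0.19 × 0.16 × 0.35 = 0.01064
  porphyry copper: 0.58 × 0.95 × 0.41 = 0.22591
Bayes factor = 0.01064 / 0.22591 ≈ 0.0471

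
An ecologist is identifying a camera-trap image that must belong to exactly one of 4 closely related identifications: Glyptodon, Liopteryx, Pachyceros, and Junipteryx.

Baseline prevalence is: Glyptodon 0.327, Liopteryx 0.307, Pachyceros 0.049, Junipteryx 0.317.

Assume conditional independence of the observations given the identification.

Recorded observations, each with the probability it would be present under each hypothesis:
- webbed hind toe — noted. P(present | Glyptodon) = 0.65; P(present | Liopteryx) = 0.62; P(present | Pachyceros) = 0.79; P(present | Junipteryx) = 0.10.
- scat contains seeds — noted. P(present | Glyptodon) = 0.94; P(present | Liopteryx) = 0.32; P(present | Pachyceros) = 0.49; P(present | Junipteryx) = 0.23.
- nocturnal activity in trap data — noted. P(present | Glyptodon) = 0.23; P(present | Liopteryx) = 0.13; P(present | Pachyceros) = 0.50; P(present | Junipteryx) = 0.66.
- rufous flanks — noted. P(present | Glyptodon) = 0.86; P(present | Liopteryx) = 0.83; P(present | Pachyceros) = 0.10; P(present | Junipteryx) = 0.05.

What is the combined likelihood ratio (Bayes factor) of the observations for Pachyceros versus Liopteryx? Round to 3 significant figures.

Take the product of per-observation likelihoods under each hypothesis, then divide.
  Pachyceros: 0.79 × 0.49 × 0.50 × 0.10 = 0.019355
  Liopteryx: 0.62 × 0.32 × 0.13 × 0.83 = 0.021407
Bayes factor = 0.019355 / 0.021407 ≈ 0.904

0.904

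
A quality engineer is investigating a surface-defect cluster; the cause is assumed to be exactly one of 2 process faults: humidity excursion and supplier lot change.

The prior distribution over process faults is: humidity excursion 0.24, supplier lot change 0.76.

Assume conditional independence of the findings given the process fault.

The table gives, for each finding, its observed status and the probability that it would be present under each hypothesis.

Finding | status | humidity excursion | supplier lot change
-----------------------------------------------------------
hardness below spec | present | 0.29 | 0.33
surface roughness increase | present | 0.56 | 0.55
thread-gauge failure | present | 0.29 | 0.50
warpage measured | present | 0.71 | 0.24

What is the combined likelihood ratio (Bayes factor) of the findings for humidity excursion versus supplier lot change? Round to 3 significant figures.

1.54

The Bayes factor is the ratio of the joint likelihoods of the evidence pattern under the two hypotheses.
  humidity excursion: 0.29 × 0.56 × 0.29 × 0.71 = 0.033438
  supplier lot change: 0.33 × 0.55 × 0.50 × 0.24 = 0.02178
Bayes factor = 0.033438 / 0.02178 ≈ 1.54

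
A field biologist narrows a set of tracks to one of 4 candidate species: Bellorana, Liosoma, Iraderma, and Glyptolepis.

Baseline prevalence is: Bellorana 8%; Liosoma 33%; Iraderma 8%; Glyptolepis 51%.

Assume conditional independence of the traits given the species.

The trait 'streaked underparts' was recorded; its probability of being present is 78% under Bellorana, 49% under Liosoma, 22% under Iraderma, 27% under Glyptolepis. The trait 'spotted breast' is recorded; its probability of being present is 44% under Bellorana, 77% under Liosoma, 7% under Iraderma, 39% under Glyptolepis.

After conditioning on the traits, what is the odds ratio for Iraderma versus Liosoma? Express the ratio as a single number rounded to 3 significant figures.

Unnormalized posterior weight (prior times the trait likelihoods) for each of the two hypotheses:
  Iraderma: 0.08 × 0.22 × 0.07 = 0.001232
  Liosoma: 0.33 × 0.49 × 0.77 = 0.12451
Posterior odds = 0.001232 / 0.12451 ≈ 0.00989.

0.00989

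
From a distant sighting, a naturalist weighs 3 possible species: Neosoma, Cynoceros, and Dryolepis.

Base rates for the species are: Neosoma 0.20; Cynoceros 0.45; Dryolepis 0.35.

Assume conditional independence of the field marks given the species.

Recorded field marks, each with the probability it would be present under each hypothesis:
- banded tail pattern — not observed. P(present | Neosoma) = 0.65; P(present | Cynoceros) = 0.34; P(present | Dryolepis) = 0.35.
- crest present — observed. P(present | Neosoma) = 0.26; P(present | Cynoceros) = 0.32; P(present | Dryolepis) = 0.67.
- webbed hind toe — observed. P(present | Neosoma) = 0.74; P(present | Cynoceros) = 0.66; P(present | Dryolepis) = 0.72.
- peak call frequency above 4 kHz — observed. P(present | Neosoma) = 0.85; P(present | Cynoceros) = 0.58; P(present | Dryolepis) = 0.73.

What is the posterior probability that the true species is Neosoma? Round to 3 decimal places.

0.089

For each hypothesis, the unnormalized posterior weight is prior × product of the field mark likelihoods (using 1 − P(present | H) for each absent field mark):
  Neosoma: 0.20 × (1 − 0.65) × 0.26 × 0.74 × 0.85 = 0.011448
  Cynoceros: 0.45 × (1 − 0.34) × 0.32 × 0.66 × 0.58 = 0.036381
  Dryolepis: 0.35 × (1 − 0.35) × 0.67 × 0.72 × 0.73 = 0.080115
Marginal likelihood of the evidence = 0.12794.
P(Neosoma | evidence) = 0.011448 / 0.12794 ≈ 0.089.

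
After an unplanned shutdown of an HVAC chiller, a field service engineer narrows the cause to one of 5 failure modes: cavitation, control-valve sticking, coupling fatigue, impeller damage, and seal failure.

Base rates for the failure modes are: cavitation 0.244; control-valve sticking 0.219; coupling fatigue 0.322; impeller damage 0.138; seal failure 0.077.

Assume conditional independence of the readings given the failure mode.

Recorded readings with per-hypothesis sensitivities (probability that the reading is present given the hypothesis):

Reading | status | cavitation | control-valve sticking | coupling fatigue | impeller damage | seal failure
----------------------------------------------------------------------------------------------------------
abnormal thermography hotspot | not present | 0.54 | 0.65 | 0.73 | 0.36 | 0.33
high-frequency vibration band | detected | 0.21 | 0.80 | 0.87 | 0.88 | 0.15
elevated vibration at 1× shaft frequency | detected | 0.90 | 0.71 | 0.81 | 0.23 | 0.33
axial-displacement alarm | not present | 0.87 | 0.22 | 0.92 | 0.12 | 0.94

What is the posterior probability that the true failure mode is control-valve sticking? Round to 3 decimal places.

0.591

By Bayes' rule with conditional independence, the unnormalized weight for each hypothesis is prior × ∏ likelihoods (using 1 − P(present | H) for each absent reading):
  cavitation: 0.244 × (1 − 0.54) × 0.21 × 0.90 × (1 − 0.87) = 0.0027577
  control-valve sticking: 0.219 × (1 − 0.65) × 0.80 × 0.71 × (1 − 0.22) = 0.033959
  coupling fatigue: 0.322 × (1 − 0.73) × 0.87 × 0.81 × (1 − 0.92) = 0.0049013
  impeller damage: 0.138 × (1 − 0.36) × 0.88 × 0.23 × (1 − 0.12) = 0.015731
  seal failure: 0.077 × (1 − 0.33) × 0.15 × 0.33 × (1 − 0.94) = 0.00015322
The unnormalized weights sum to 0.057502.
P(control-valve sticking | evidence) = 0.033959 / 0.057502 ≈ 0.591.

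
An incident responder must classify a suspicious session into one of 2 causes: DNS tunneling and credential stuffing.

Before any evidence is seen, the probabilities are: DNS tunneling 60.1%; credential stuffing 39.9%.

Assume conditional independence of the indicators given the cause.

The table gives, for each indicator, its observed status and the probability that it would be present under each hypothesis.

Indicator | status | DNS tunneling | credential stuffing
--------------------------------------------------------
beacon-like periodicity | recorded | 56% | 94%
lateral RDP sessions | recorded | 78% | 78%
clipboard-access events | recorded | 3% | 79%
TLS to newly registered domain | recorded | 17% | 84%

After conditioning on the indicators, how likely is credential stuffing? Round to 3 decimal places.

By Bayes' rule with conditional independence, the unnormalized weight for each hypothesis is prior × ∏ likelihoods:
  DNS tunneling: 0.601 × 0.56 × 0.78 × 0.03 × 0.17 = 0.0013388
  credential stuffing: 0.399 × 0.94 × 0.78 × 0.79 × 0.84 = 0.19413
The unnormalized weights sum to 0.19547.
P(credential stuffing | evidence) = 0.19413 / 0.19547 ≈ 0.993.

0.993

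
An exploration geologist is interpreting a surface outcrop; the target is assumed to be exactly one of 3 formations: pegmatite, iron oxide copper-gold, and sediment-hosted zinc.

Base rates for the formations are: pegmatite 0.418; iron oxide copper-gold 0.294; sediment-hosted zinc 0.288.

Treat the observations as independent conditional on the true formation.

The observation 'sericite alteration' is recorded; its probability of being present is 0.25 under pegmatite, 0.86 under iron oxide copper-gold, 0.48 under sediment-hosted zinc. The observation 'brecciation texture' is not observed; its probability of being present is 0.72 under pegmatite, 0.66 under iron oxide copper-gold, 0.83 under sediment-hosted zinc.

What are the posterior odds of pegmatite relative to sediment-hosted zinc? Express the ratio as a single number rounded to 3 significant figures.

1.25

Unnormalized posterior weight (prior times the observation likelihoods) for each of the two hypotheses (using 1 − P(present | H) for each absent observation):
  pegmatite: 0.418 × 0.25 × (1 − 0.72) = 0.02926
  sediment-hosted zinc: 0.288 × 0.48 × (1 − 0.83) = 0.023501
Posterior odds = 0.02926 / 0.023501 ≈ 1.25.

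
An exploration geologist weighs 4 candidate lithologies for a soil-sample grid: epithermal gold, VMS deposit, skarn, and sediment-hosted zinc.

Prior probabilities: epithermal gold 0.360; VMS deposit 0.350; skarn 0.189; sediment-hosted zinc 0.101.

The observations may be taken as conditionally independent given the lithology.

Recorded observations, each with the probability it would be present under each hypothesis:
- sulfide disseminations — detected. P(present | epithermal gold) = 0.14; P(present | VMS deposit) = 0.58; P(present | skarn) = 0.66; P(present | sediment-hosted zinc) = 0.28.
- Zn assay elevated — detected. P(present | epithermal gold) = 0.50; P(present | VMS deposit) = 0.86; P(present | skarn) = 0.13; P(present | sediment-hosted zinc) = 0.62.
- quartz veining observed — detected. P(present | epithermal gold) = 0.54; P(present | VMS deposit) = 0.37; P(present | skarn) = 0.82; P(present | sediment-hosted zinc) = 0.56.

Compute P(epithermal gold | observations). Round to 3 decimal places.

For each hypothesis, the unnormalized posterior weight is prior × product of the observation likelihoods:
  epithermal gold: 0.360 × 0.14 × 0.50 × 0.54 = 0.013608
  VMS deposit: 0.350 × 0.58 × 0.86 × 0.37 = 0.064595
  skarn: 0.189 × 0.66 × 0.13 × 0.82 = 0.013297
  sediment-hosted zinc: 0.101 × 0.28 × 0.62 × 0.56 = 0.0098188
Marginal likelihood of the evidence = 0.10132.
P(epithermal gold | evidence) = 0.013608 / 0.10132 ≈ 0.134.

0.134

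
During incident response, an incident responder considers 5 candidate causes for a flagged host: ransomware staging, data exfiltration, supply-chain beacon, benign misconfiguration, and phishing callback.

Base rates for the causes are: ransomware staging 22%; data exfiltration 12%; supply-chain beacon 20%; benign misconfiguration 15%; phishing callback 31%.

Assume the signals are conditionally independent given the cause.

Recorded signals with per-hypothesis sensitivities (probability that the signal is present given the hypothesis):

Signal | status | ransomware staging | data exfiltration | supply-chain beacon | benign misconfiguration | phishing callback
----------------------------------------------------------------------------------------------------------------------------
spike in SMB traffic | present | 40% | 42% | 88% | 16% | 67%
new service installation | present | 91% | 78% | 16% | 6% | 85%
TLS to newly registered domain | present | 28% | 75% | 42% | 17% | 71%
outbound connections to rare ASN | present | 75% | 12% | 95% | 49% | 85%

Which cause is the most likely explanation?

phishing callback

By Bayes' rule with conditional independence, the unnormalized weight for each hypothesis is prior × ∏ likelihoods:
  ransomware staging: 0.22 × 0.40 × 0.91 × 0.28 × 0.75 = 0.016817
  data exfiltration: 0.12 × 0.42 × 0.78 × 0.75 × 0.12 = 0.0035381
  supply-chain beacon: 0.20 × 0.88 × 0.16 × 0.42 × 0.95 = 0.011236
  benign misconfiguration: 0.15 × 0.16 × 0.06 × 0.17 × 0.49 = 0.00011995
  phishing callback: 0.31 × 0.67 × 0.85 × 0.71 × 0.85 = 0.10654
Marginal likelihood of the evidence = 0.13826.
P(ransomware staging | evidence) ≈ 0.016817 / 0.13826 ≈ 0.122
P(data exfiltration | evidence) ≈ 0.0035381 / 0.13826 ≈ 0.026
P(supply-chain beacon | evidence) ≈ 0.011236 / 0.13826 ≈ 0.081
P(benign misconfiguration | evidence) ≈ 0.00011995 / 0.13826 ≈ 0.001
P(phishing callback | evidence) ≈ 0.10654 / 0.13826 ≈ 0.771
The largest is 0.771, so phishing callback is most probable.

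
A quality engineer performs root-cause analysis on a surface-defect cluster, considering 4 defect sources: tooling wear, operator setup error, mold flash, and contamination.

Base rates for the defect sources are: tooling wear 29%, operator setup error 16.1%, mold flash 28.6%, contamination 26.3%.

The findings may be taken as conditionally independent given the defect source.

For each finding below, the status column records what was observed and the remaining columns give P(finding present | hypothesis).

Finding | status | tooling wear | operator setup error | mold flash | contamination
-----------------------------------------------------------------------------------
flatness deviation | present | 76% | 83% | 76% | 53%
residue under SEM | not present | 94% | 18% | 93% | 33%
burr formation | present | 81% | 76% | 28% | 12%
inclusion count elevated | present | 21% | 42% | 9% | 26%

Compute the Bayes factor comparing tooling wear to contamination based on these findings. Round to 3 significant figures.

0.700

Take the product of per-finding likelihoods under each hypothesis (using 1 − P(present | H) for each absent finding), then divide.
  tooling wear: 0.76 × (1 − 0.94) × 0.81 × 0.21 = 0.0077566
  contamination: 0.53 × (1 − 0.33) × 0.12 × 0.26 = 0.011079
Bayes factor = 0.0077566 / 0.011079 ≈ 0.700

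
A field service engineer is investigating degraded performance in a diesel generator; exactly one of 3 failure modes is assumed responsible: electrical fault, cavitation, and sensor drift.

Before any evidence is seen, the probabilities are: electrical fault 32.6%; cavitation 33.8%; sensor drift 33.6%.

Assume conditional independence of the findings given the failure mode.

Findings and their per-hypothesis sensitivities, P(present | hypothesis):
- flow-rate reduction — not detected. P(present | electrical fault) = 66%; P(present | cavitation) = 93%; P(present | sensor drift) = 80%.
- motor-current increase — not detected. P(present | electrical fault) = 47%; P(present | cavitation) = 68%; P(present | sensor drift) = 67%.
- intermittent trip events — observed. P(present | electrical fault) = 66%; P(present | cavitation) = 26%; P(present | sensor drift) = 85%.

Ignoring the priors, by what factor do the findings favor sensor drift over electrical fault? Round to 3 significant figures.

The Bayes factor is the ratio of the joint likelihoods of the evidence pattern under the two hypotheses (using 1 − P(present | H) for each absent finding).
  sensor drift: (1 − 0.80) × (1 − 0.67) × 0.85 = 0.0561
  electrical fault: (1 − 0.66) × (1 − 0.47) × 0.66 = 0.11893
Bayes factor = 0.0561 / 0.11893 ≈ 0.472

0.472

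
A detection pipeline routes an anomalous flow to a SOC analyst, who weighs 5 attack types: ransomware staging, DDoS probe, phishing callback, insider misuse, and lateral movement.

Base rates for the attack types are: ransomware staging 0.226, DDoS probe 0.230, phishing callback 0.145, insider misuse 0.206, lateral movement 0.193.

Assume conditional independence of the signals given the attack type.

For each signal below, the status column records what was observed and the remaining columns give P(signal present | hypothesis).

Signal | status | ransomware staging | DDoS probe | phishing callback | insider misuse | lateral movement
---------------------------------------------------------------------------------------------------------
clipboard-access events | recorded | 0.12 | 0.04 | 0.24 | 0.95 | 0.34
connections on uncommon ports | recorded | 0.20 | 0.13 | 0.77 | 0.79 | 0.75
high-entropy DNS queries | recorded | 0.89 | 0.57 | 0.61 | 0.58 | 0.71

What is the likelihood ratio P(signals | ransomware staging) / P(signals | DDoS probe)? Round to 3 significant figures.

The Bayes factor is the ratio of the joint likelihoods of the signal pattern under the two hypotheses.
  ransomware staging: 0.12 × 0.20 × 0.89 = 0.02136
  DDoS probe: 0.04 × 0.13 × 0.57 = 0.002964
Bayes factor = 0.02136 / 0.002964 ≈ 7.21

7.21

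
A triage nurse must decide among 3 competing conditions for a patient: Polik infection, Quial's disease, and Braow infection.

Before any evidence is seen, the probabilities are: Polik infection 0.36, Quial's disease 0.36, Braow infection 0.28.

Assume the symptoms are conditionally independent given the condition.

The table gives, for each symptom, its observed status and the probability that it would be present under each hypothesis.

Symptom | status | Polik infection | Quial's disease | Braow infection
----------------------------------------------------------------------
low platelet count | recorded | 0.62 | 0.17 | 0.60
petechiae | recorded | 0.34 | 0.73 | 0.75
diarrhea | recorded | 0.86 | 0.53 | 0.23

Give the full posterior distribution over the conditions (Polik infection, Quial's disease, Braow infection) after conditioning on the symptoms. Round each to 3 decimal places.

By Bayes' rule with conditional independence, the unnormalized weight for each hypothesis is prior × ∏ likelihoods:
  Polik infection: 0.36 × 0.62 × 0.34 × 0.86 = 0.065264
  Quial's disease: 0.36 × 0.17 × 0.73 × 0.53 = 0.023678
  Braow infection: 0.28 × 0.60 × 0.75 × 0.23 = 0.02898
The unnormalized weights sum to 0.11792.
P(Polik infection | evidence) = 0.065264 / 0.11792 ≈ 0.553
P(Quial's disease | evidence) = 0.023678 / 0.11792 ≈ 0.201
P(Braow infection | evidence) = 0.02898 / 0.11792 ≈ 0.246

0.553, 0.201, 0.246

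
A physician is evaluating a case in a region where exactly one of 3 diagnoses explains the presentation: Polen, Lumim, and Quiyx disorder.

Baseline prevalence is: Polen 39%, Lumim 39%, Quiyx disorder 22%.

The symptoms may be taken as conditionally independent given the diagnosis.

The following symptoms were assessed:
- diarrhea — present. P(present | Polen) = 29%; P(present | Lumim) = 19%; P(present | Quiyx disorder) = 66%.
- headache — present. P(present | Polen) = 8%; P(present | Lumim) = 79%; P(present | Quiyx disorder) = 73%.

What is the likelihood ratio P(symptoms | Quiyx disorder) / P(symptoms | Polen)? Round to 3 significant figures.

The Bayes factor is the ratio of the joint likelihoods of the symptom pattern under the two hypotheses.
  Quiyx disorder: 0.66 × 0.73 = 0.4818
  Polen: 0.29 × 0.08 = 0.0232
Bayes factor = 0.4818 / 0.0232 ≈ 20.8

20.8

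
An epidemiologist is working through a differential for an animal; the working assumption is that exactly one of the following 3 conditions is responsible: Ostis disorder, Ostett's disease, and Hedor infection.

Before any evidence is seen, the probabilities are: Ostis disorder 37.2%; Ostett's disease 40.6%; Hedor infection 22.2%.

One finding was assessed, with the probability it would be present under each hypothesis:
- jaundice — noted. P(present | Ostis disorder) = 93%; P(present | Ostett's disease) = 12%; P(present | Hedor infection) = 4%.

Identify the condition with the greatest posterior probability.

Ostis disorder

For each hypothesis, the unnormalized posterior weight is prior × likelihood:
  Ostis disorder: 0.372 × 0.93 = 0.34596
  Ostett's disease: 0.406 × 0.12 = 0.04872
  Hedor infection: 0.222 × 0.04 = 0.00888
The unnormalized weights sum to 0.40356.
P(Ostis disorder | evidence) ≈ 0.34596 / 0.40356 ≈ 0.857
P(Ostett's disease | evidence) ≈ 0.04872 / 0.40356 ≈ 0.121
P(Hedor infection | evidence) ≈ 0.00888 / 0.40356 ≈ 0.022
The largest is 0.857, so Ostis disorder is most probable.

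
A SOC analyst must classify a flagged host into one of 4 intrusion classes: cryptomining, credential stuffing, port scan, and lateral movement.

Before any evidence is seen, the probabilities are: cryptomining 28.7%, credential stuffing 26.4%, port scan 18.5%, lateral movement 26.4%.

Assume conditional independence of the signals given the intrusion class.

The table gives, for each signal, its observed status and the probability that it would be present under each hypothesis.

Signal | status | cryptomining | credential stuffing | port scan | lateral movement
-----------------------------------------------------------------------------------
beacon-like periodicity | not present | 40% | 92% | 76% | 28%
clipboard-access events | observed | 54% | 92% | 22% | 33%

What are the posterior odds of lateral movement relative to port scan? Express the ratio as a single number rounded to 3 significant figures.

The normalizing constant cancels in an odds ratio, so compute prior × likelihood for the two hypotheses only (using 1 − P(present | H) for each absent signal):
  lateral movement: 0.264 × (1 − 0.28) × 0.33 = 0.062726
  port scan: 0.185 × (1 − 0.76) × 0.22 = 0.009768
Posterior odds = 0.062726 / 0.009768 ≈ 6.42.

6.42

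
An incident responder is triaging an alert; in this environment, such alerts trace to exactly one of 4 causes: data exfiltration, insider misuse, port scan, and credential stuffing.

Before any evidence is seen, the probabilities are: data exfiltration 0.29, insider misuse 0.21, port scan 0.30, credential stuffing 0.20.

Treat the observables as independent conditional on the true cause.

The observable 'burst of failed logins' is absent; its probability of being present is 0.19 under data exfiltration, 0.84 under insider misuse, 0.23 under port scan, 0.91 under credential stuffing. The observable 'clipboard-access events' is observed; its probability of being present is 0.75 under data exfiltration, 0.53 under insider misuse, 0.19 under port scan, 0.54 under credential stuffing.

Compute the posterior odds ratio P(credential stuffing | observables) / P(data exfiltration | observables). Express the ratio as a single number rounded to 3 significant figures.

0.0552

Posterior odds equal prior odds times the likelihood ratio; only the two competing hypotheses matter (using 1 − P(present | H) for each absent observable).
  credential stuffing: 0.20 × (1 − 0.91) × 0.54 = 0.00972
  data exfiltration: 0.29 × (1 − 0.19) × 0.75 = 0.17617
Odds(credential stuffing : data exfiltration) = 0.00972 / 0.17617 ≈ 0.0552.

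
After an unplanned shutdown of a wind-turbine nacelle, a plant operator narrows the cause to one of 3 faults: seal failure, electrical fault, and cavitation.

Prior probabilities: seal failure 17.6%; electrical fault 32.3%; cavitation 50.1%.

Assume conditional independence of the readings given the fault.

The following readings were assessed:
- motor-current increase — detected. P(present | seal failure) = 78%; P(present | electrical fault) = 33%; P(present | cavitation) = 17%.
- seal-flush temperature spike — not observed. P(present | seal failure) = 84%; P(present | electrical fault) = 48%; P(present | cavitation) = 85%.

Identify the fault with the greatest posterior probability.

For each hypothesis, the unnormalized posterior weight is prior × product of the reading likelihoods (using 1 − P(present | H) for each absent reading):
  seal failure: 0.176 × 0.78 × (1 − 0.84) = 0.021965
  electrical fault: 0.323 × 0.33 × (1 − 0.48) = 0.055427
  cavitation: 0.501 × 0.17 × (1 − 0.85) = 0.012776
The unnormalized weights sum to 0.090167.
P(seal failure | evidence) ≈ 0.021965 / 0.090167 ≈ 0.244
P(electrical fault | evidence) ≈ 0.055427 / 0.090167 ≈ 0.615
P(cavitation | evidence) ≈ 0.012776 / 0.090167 ≈ 0.142
The largest is 0.615, so electrical fault is most probable.

electrical fault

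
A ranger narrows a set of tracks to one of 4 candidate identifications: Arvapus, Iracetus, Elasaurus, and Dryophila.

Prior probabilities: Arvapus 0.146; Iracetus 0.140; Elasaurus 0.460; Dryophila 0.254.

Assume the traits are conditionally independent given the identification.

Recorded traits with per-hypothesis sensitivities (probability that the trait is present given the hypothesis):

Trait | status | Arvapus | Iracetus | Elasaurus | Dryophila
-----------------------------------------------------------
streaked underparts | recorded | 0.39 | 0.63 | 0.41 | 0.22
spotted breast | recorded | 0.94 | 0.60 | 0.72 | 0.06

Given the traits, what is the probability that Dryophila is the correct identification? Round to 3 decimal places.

Multiply each prior by the joint likelihood of the trait pattern:
  Arvapus: 0.146 × 0.39 × 0.94 = 0.053524
  Iracetus: 0.140 × 0.63 × 0.60 = 0.05292
  Elasaurus: 0.460 × 0.41 × 0.72 = 0.13579
  Dryophila: 0.254 × 0.22 × 0.06 = 0.0033528
Marginal likelihood of the evidence = 0.24559.
P(Dryophila | evidence) = 0.0033528 / 0.24559 ≈ 0.014.

0.014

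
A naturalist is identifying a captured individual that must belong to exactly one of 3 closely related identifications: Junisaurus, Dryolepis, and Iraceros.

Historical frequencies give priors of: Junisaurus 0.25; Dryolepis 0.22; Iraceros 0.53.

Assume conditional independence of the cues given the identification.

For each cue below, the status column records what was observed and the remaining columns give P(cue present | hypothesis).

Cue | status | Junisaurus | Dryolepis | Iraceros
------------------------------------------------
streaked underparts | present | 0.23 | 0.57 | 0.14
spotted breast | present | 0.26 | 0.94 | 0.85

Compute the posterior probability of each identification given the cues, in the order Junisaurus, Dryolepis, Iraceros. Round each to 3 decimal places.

Multiply each prior by the joint likelihood of the cue pattern:
  Junisaurus: 0.25 × 0.23 × 0.26 = 0.01495
  Dryolepis: 0.22 × 0.57 × 0.94 = 0.11788
  Iraceros: 0.53 × 0.14 × 0.85 = 0.06307
Marginal likelihood of the evidence = 0.1959.
P(Junisaurus | evidence) = 0.01495 / 0.1959 ≈ 0.076
P(Dryolepis | evidence) = 0.11788 / 0.1959 ≈ 0.602
P(Iraceros | evidence) = 0.06307 / 0.1959 ≈ 0.322

0.076, 0.602, 0.322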